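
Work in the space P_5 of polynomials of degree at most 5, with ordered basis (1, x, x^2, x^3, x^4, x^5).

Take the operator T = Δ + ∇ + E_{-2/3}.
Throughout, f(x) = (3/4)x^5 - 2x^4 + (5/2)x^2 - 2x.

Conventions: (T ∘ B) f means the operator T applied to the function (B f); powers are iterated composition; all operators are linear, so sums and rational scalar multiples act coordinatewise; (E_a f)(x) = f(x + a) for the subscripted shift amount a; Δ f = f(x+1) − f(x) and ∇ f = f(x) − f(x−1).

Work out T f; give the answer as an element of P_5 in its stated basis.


the image equals g(x) = (3/4)x^5 + 3x^4 - (22/3)x^3 + (179/18)x^2 - (74/9)x - 89/162

Δ f = (15/4)x^4 - (1/2)x^3 - (9/2)x^2 + (3/4)x - 3/4
∇ f = (15/4)x^4 - (31/2)x^3 + (39/2)x^2 - (27/4)x - 7/4
E_{-2/3} f = (3/4)x^5 - (9/2)x^4 + (26/3)x^3 - (91/18)x^2 - (20/9)x + 158/81
(Δ + ∇ + E_{-2/3}) f = (3/4)x^5 + 3x^4 - (22/3)x^3 + (179/18)x^2 - (74/9)x - 89/162


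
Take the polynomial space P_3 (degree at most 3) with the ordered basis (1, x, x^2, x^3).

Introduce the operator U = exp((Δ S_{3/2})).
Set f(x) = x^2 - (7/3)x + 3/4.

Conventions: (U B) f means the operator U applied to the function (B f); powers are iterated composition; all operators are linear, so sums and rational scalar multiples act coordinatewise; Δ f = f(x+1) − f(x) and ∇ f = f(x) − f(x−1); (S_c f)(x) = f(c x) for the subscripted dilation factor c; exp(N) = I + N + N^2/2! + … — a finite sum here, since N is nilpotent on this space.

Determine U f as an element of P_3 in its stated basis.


order-1 term: (9/2)x - 5/4
order-2 term: 27/8
the series for exp((Δ S_{3/2})) f terminates at order 2
exp((Δ S_{3/2})) f = x^2 + (13/6)x + 23/8

g(x) = x^2 + (13/6)x + 23/8


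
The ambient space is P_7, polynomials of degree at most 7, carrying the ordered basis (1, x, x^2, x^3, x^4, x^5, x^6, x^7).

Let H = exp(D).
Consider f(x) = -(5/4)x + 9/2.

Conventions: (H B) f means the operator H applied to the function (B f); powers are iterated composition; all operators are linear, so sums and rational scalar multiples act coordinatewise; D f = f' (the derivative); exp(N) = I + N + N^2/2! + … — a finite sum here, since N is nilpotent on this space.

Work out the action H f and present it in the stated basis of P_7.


the result is g(x) = -(5/4)x + 13/4

order-1 term: -5/4
the series for exp(D) f terminates at order 1
exp(D) f = -(5/4)x + 13/4


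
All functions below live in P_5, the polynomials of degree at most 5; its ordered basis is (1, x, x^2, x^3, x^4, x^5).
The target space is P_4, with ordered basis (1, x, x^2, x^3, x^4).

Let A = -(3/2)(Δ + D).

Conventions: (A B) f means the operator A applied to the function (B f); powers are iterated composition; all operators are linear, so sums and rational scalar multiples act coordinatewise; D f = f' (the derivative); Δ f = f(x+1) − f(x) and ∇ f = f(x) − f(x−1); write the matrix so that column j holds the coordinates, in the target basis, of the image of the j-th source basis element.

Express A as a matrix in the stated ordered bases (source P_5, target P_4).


the matrix is [[0, -3, -3/2, -3/2, -3/2, -3/2]; [0, 0, -6, -9/2, -6, -15/2]; [0, 0, 0, -9, -9, -15]; [0, 0, 0, 0, -12, -15]; [0, 0, 0, 0, 0, -15]] (rows listed top to bottom)

image of 1: 0
image of x: -3
image of x^2: -6x - 3/2
image of x^3: -9x^2 - (9/2)x - 3/2
image of x^4: -12x^3 - 9x^2 - 6x - 3/2
image of x^5: -15x^4 - 15x^3 - 15x^2 - (15/2)x - 3/2
each image's coordinates form column j of the matrix


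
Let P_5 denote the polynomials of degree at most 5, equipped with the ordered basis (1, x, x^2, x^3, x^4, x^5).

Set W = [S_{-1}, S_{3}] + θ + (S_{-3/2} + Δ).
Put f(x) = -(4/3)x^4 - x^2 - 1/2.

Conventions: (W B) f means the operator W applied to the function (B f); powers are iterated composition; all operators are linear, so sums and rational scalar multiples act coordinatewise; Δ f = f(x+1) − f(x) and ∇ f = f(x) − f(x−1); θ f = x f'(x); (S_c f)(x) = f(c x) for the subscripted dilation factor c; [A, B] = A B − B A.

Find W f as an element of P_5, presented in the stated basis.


the image equals g(x) = -(145/12)x^4 - (16/3)x^3 - (49/4)x^2 - (22/3)x - 17/6

S_{3} f = -108x^4 - 9x^2 - 1/2
S_{-1} S_{3} f = -108x^4 - 9x^2 - 1/2
S_{-1} f = -(4/3)x^4 - x^2 - 1/2
S_{3} S_{-1} f = -108x^4 - 9x^2 - 1/2
[S_{-1}, S_{3}] f = 0
θ f = -(16/3)x^4 - 2x^2
S_{-3/2} f = -(27/4)x^4 - (9/4)x^2 - 1/2
Δ f = -(16/3)x^3 - 8x^2 - (22/3)x - 7/3
(S_{-3/2} + Δ) f = -(27/4)x^4 - (16/3)x^3 - (41/4)x^2 - (22/3)x - 17/6
([S_{-1}, S_{3}] + θ + (S_{-3/2} + Δ)) f = -(145/12)x^4 - (16/3)x^3 - (49/4)x^2 - (22/3)x - 17/6


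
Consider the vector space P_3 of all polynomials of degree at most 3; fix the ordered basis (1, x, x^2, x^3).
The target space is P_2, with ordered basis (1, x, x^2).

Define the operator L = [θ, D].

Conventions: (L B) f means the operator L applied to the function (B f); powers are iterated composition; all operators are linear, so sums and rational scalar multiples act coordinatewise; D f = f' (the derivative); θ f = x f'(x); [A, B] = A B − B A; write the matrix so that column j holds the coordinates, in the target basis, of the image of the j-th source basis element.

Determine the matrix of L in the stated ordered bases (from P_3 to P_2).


image of 1: 0
image of x: -1
image of x^2: -2x
image of x^3: -3x^2
each image's coordinates form column j of the matrix

the matrix is [[0, -1, 0, 0]; [0, 0, -2, 0]; [0, 0, 0, -3]] (rows listed top to bottom)


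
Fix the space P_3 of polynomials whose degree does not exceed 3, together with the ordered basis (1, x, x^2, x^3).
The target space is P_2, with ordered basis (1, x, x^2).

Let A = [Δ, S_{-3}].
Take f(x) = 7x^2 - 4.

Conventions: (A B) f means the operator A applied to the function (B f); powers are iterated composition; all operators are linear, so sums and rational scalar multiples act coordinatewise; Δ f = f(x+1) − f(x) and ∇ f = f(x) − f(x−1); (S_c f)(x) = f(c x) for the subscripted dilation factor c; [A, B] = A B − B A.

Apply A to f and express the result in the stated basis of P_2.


g(x) = 168x + 56

S_{-3} f = 63x^2 - 4
Δ S_{-3} f = 126x + 63
Δ f = 14x + 7
S_{-3} Δ f = -42x + 7
[Δ, S_{-3}] f = 168x + 56


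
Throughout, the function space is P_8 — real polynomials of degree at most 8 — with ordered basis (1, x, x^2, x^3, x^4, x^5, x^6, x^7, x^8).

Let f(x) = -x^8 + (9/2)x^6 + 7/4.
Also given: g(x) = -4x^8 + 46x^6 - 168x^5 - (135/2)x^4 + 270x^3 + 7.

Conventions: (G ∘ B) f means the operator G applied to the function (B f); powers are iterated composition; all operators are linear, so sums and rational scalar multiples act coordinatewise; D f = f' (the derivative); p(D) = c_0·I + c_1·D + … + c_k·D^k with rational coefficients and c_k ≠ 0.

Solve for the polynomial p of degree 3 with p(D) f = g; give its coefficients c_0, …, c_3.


D^0 f = -x^8 + (9/2)x^6 + 7/4
D^1 f = -8x^7 + 27x^5
D^2 f = -56x^6 + 135x^4
D^3 f = -336x^5 + 540x^3
matching coefficients of g against c_0 f + c_1 Df + … from the top degree down determines the c_i
solution: c_0 = 4, c_1 = 0, c_2 = -1/2, c_3 = 1/2

p(D) = 4·I − (1/2)·D^2 + (1/2)·D^3, i.e. c_0 = 4, c_1 = 0, c_2 = -1/2, c_3 = 1/2


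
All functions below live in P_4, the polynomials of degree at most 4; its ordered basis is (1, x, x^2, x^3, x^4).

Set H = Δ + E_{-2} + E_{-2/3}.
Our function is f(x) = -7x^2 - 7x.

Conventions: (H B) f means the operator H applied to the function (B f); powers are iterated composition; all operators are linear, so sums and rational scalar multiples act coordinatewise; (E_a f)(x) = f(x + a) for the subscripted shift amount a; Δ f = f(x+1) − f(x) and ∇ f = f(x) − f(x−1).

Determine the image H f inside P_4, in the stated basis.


Δ f = -14x - 14
E_{-2} f = -7x^2 + 21x - 14
E_{-2/3} f = -7x^2 + (7/3)x + 14/9
(Δ + E_{-2} + E_{-2/3}) f = -14x^2 + (28/3)x - 238/9

g(x) = -14x^2 + (28/3)x - 238/9


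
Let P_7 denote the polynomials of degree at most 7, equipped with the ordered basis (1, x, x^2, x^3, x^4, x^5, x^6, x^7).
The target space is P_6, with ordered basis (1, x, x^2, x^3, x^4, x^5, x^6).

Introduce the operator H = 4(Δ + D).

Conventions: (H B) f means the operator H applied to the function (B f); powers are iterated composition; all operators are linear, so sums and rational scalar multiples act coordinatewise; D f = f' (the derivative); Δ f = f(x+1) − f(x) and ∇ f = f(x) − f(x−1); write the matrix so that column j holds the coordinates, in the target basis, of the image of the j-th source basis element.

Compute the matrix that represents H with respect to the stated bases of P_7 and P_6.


the matrix is [[0, 8, 4, 4, 4, 4, 4, 4]; [0, 0, 16, 12, 16, 20, 24, 28]; [0, 0, 0, 24, 24, 40, 60, 84]; [0, 0, 0, 0, 32, 40, 80, 140]; [0, 0, 0, 0, 0, 40, 60, 140]; [0, 0, 0, 0, 0, 0, 48, 84]; [0, 0, 0, 0, 0, 0, 0, 56]] (rows listed top to bottom)

image of 1: 0
image of x: 8
image of x^2: 16x + 4
image of x^3: 24x^2 + 12x + 4
image of x^4: 32x^3 + 24x^2 + 16x + 4
image of x^5: 40x^4 + 40x^3 + 40x^2 + 20x + 4
image of x^6: 48x^5 + 60x^4 + 80x^3 + 60x^2 + 24x + 4
image of x^7: 56x^6 + 84x^5 + 140x^4 + 140x^3 + 84x^2 + 28x + 4
each image's coordinates form column j of the matrix


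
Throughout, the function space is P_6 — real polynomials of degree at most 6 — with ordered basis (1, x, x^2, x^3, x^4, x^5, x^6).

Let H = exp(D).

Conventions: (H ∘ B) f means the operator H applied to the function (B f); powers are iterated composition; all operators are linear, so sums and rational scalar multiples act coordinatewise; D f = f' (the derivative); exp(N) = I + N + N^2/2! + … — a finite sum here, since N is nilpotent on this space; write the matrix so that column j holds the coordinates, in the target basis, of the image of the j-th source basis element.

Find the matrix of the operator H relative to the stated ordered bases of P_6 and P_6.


the matrix is [[1, 1, 1, 1, 1, 1, 1]; [0, 1, 2, 3, 4, 5, 6]; [0, 0, 1, 3, 6, 10, 15]; [0, 0, 0, 1, 4, 10, 20]; [0, 0, 0, 0, 1, 5, 15]; [0, 0, 0, 0, 0, 1, 6]; [0, 0, 0, 0, 0, 0, 1]] (rows listed top to bottom)

image of 1: 1
image of x: x + 1
image of x^2: x^2 + 2x + 1
image of x^3: x^3 + 3x^2 + 3x + 1
image of x^4: x^4 + 4x^3 + 6x^2 + 4x + 1
image of x^5: x^5 + 5x^4 + 10x^3 + 10x^2 + 5x + 1
image of x^6: x^6 + 6x^5 + 15x^4 + 20x^3 + 15x^2 + 6x + 1
each image's coordinates form column j of the matrix


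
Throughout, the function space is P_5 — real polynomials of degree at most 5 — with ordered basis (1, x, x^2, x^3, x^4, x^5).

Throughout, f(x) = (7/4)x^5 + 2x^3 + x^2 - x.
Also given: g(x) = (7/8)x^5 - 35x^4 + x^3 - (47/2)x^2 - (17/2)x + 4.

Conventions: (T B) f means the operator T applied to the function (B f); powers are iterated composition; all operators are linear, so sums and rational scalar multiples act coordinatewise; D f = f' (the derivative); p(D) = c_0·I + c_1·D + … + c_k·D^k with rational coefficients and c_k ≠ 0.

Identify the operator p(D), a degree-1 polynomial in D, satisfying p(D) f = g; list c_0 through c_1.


D^0 f = (7/4)x^5 + 2x^3 + x^2 - x
D^1 f = (35/4)x^4 + 6x^2 + 2x - 1
matching coefficients of g against c_0 f + c_1 Df + … from the top degree down determines the c_i
solution: c_0 = 1/2, c_1 = -4

p(D) = (1/2)·I − 4·D, i.e. c_0 = 1/2, c_1 = -4


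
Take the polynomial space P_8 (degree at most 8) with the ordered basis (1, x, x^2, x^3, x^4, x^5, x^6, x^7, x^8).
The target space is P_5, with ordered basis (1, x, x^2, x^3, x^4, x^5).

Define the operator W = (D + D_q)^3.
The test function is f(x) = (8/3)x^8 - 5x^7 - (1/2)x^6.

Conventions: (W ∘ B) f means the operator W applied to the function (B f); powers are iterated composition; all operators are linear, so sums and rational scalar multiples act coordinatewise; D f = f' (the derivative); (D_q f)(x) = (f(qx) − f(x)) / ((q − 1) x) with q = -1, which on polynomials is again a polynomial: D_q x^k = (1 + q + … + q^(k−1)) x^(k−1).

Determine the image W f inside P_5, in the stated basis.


the image equals g(x) = 1024x^5 - 1440x^4 - 72x^3

D f = (64/3)x^7 - 35x^6 - 3x^5
D_q f = -5x^6
(D + D_q) f = (64/3)x^7 - 40x^6 - 3x^5
D (D + D_q) f = (448/3)x^6 - 240x^5 - 15x^4
D_q (D + D_q) f = (64/3)x^6 - 3x^4
(D + D_q) (D + D_q) f = (512/3)x^6 - 240x^5 - 18x^4
D (D + D_q) (D + D_q) f = 1024x^5 - 1200x^4 - 72x^3
D_q (D + D_q) (D + D_q) f = -240x^4
(D + D_q) (D + D_q) (D + D_q) f = 1024x^5 - 1440x^4 - 72x^3


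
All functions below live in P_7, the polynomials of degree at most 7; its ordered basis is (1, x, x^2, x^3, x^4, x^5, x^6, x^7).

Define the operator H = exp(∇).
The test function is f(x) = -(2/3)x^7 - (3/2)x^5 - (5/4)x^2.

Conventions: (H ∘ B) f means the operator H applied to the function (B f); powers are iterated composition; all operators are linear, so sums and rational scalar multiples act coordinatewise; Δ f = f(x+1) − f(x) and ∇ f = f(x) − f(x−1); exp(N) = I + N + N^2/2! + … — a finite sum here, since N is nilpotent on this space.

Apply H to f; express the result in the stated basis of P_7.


g(x) = -(2/3)x^7 - (14/3)x^6 - (3/2)x^5 + (95/6)x^4 - (70/3)x^3 - (57/4)x^2 + 32x - 9

order-1 term: -(14/3)x^6 + 14x^5 - (185/6)x^4 + (115/3)x^3 - 29x^2 + (29/3)x - 11/12
order-2 term: -14x^5 + 70x^4 - (535/3)x^3 + 255x^2 - (1183/6)x + 253/4
order-3 term: -(70/3)x^4 + 140x^3 - 365x^2 + 465x - 1429/6
order-4 term: -(70/3)x^3 + 140x^2 - (1865/6)x + 745/3
order-5 term: -14x^2 + 70x - 569/6
order-6 term: -(14/3)x + 14
order-7 term: -2/3
the series for exp(∇) f terminates at order 7
exp(∇) f = -(2/3)x^7 - (14/3)x^6 - (3/2)x^5 + (95/6)x^4 - (70/3)x^3 - (57/4)x^2 + 32x - 9


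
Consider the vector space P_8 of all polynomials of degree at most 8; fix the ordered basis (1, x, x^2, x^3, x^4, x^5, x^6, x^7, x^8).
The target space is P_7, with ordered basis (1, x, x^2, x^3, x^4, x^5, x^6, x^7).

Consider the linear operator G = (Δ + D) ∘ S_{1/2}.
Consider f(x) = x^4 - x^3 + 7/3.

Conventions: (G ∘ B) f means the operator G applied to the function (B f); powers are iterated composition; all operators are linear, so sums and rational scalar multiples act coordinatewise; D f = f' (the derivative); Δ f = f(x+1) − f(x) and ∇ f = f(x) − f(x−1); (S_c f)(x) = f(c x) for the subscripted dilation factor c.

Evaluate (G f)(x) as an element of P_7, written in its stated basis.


g(x) = (1/2)x^3 - (3/8)x^2 - (1/8)x - 1/16

S_{1/2} f = (1/16)x^4 - (1/8)x^3 + 7/3
Δ S_{1/2} f = (1/4)x^3 - (1/8)x - 1/16
D S_{1/2} f = (1/4)x^3 - (3/8)x^2
(Δ + D) S_{1/2} f = (1/2)x^3 - (3/8)x^2 - (1/8)x - 1/16


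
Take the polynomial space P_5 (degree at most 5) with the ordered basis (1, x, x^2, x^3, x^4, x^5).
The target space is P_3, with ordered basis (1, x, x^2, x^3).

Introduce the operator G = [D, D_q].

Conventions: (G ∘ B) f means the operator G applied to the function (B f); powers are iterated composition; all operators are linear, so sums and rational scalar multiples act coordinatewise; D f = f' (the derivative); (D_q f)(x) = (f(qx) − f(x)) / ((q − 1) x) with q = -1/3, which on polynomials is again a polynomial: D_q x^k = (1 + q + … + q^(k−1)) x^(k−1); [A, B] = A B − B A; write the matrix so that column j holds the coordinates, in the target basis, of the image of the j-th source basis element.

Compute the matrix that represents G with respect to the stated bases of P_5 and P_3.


the matrix is [[0, 0, -4/3, 0, 0, 0]; [0, 0, 0, -4/9, 0, 0]; [0, 0, 0, 0, -8/9, 0]; [0, 0, 0, 0, 0, -56/81]] (rows listed top to bottom)

image of 1: 0
image of x: 0
image of x^2: -4/3
image of x^3: -(4/9)x
image of x^4: -(8/9)x^2
image of x^5: -(56/81)x^3
each image's coordinates form column j of the matrix


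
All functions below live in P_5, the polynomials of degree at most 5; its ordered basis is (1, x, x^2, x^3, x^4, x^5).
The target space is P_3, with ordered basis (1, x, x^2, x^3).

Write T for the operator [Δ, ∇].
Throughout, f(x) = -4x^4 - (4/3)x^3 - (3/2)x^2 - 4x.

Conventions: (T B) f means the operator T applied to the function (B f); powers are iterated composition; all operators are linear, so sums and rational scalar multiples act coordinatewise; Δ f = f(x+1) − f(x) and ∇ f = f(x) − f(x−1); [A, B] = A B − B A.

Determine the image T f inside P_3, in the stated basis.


the image equals g(x) = 0

∇ f = -16x^3 + 20x^2 - 15x + 1/6
Δ ∇ f = -48x^2 - 8x - 11
Δ f = -16x^3 - 28x^2 - 23x - 65/6
∇ Δ f = -48x^2 - 8x - 11
[Δ, ∇] f = 0


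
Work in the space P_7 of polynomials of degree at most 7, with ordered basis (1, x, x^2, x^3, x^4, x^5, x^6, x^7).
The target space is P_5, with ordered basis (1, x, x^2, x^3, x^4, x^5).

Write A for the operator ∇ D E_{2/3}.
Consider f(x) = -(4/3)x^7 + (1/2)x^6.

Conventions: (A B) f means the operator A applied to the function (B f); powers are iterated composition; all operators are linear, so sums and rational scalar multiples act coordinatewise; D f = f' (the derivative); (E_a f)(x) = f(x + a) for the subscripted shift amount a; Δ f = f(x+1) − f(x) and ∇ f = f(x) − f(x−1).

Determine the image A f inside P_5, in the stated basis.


g(x) = -56x^5 - (95/3)x^4 - (470/9)x^3 - (430/27)x^2 - (391/81)x - 97/243

E_{2/3} f = -(4/3)x^7 - (103/18)x^6 - (94/9)x^5 - (850/81)x^4 - (1520/243)x^3 - (536/243)x^2 - (928/2187)x - 224/6561
D E_{2/3} f = -(28/3)x^6 - (103/3)x^5 - (470/9)x^4 - (3400/81)x^3 - (1520/81)x^2 - (1072/243)x - 928/2187
∇ D E_{2/3} f = -56x^5 - (95/3)x^4 - (470/9)x^3 - (430/27)x^2 - (391/81)x - 97/243


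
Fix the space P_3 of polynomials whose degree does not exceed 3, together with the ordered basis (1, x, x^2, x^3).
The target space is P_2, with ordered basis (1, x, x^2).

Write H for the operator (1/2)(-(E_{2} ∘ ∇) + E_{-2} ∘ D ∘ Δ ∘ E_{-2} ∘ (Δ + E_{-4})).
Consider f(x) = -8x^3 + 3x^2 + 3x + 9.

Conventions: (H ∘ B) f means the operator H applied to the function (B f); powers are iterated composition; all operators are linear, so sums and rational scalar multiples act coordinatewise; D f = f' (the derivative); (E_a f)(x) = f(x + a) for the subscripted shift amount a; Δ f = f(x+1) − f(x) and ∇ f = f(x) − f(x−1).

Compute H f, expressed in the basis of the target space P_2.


∇ f = -24x^2 + 30x - 8
E_{2} ∇ f = -24x^2 - 66x - 44
(-(E_{2} ∘ ∇)) f = 24x^2 + 66x + 44
Δ f = -24x^2 - 18x - 2
E_{-4} f = -8x^3 + 99x^2 - 405x + 557
(Δ + E_{-4}) f = -8x^3 + 75x^2 - 423x + 555
E_{-2} (Δ + E_{-4}) f = -8x^3 + 123x^2 - 819x + 1765
Δ E_{-2} (Δ + E_{-4}) f = -24x^2 + 222x - 704
D Δ E_{-2} (Δ + E_{-4}) f = -48x + 222
E_{-2} D Δ E_{-2} (Δ + E_{-4}) f = -48x + 318
(-(E_{2} ∘ ∇) + E_{-2} ∘ D ∘ Δ ∘ E_{-2} ∘ (Δ + E_{-4})) f = 24x^2 + 18x + 362
((1/2)(-(E_{2} ∘ ∇) + E_{-2} ∘ D ∘ Δ ∘ E_{-2} ∘ (Δ + E_{-4}))) f = 12x^2 + 9x + 181

g(x) = 12x^2 + 9x + 181


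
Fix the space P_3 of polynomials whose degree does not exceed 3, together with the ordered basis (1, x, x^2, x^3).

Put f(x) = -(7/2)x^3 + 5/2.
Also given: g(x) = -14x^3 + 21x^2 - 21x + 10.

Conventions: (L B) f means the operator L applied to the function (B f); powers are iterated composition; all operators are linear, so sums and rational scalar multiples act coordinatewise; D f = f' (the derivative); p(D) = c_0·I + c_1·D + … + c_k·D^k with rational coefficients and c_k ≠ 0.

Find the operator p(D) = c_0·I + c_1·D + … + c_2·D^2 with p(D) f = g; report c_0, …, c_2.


c_0 = 4, c_1 = -2, c_2 = 1

D^0 f = -(7/2)x^3 + 5/2
D^1 f = -(21/2)x^2
D^2 f = -21x
matching coefficients of g against c_0 f + c_1 Df + … from the top degree down determines the c_i
solution: c_0 = 4, c_1 = -2, c_2 = 1


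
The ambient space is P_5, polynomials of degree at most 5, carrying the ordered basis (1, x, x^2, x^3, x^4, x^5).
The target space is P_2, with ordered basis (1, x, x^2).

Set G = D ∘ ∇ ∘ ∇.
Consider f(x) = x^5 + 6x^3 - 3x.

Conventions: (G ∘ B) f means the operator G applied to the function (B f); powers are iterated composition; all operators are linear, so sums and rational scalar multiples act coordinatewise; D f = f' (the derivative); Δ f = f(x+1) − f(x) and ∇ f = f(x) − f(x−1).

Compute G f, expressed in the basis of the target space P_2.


the result is g(x) = 60x^2 - 120x + 106

∇ f = 5x^4 - 10x^3 + 28x^2 - 23x + 4
∇ ∇ f = 20x^3 - 60x^2 + 106x - 66
D (∇ ∘ ∇) f = 60x^2 - 120x + 106


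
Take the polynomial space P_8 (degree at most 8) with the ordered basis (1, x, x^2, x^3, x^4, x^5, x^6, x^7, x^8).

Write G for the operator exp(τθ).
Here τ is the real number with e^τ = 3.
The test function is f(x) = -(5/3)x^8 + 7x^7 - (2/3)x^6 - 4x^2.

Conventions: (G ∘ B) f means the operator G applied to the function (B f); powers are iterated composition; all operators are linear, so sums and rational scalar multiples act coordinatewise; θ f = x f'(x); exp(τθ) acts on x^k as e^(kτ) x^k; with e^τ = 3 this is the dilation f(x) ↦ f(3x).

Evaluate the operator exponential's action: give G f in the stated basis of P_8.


the image equals g(x) = -10935x^8 + 15309x^7 - 486x^6 - 36x^2

exp(τθ) x^k = e^(kτ) x^k; with e^τ = 3 this sends x^k to 3^k x^k
x^2 ↦ 9 x^2
x^6 ↦ 729 x^6
x^7 ↦ 2187 x^7
x^8 ↦ 6561 x^8
applying this coordinatewise to f: exp(τθ) f = -10935x^8 + 15309x^7 - 486x^6 - 36x^2


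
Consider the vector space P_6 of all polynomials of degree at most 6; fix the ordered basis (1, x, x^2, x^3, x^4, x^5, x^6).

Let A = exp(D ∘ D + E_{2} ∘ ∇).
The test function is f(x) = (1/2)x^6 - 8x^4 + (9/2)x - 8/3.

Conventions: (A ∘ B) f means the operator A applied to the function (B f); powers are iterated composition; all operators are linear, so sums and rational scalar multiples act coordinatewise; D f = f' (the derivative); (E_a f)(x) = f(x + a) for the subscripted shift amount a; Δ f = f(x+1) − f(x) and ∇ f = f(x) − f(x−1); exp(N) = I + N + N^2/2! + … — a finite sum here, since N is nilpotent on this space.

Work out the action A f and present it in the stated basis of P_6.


the result is g(x) = (1/2)x^6 + 3x^5 + 37x^4 + 198x^3 + (1659/2)x^2 + (4249/2)x + 7537/3

order-1 term: 3x^5 + (75/2)x^4 + 38x^3 - (255/2)x^2 - 131x - 84
order-2 term: (15/2)x^4 + 150x^3 + (1449/2)x^2 + 795x + 153/2
order-3 term: 10x^3 + 225x^2 + 1303x + 1860
order-4 term: (15/2)x^2 + 150x + 1249/2
order-5 term: 3x + 75/2
order-6 term: 1/2
the series for exp(D ∘ D + E_{2} ∘ ∇) f terminates at order 6
exp(D ∘ D + E_{2} ∘ ∇) f = (1/2)x^6 + 3x^5 + 37x^4 + 198x^3 + (1659/2)x^2 + (4249/2)x + 7537/3


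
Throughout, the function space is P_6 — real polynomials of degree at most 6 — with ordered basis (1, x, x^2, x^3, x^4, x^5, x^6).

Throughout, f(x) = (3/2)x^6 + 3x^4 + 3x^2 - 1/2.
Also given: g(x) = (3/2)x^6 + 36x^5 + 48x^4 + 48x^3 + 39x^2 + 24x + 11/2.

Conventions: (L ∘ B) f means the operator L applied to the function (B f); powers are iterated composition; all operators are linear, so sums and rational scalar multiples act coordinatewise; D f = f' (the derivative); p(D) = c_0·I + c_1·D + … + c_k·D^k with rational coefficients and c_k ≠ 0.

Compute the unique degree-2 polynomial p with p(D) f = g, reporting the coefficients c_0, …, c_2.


p(D) = I + 4·D + D^2, i.e. c_0 = 1, c_1 = 4, c_2 = 1

D^0 f = (3/2)x^6 + 3x^4 + 3x^2 - 1/2
D^1 f = 9x^5 + 12x^3 + 6x
D^2 f = 45x^4 + 36x^2 + 6
matching coefficients of g against c_0 f + c_1 Df + … from the top degree down determines the c_i
solution: c_0 = 1, c_1 = 4, c_2 = 1


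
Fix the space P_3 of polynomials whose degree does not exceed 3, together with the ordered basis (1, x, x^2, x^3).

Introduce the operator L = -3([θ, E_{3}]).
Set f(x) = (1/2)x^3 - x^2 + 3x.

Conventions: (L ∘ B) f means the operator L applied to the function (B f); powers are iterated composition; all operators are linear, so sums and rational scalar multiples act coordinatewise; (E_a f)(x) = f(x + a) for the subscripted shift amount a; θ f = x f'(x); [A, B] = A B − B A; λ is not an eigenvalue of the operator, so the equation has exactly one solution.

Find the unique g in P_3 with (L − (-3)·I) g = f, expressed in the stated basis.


g(x) = (1/6)x^3 - (11/6)x^2 + 3x + 21/2

write g with unknown coordinates in the stated basis and equate coefficients in (L − (-3)·I) g = f
solving from the highest basis element down gives g = (1/6)x^3 - (11/6)x^2 + 3x + 21/2
check: L g = (9/2)x^2 - 6x - 63/2
so L g − (-3)·g = (1/2)x^3 - x^2 + 3x = f ✓


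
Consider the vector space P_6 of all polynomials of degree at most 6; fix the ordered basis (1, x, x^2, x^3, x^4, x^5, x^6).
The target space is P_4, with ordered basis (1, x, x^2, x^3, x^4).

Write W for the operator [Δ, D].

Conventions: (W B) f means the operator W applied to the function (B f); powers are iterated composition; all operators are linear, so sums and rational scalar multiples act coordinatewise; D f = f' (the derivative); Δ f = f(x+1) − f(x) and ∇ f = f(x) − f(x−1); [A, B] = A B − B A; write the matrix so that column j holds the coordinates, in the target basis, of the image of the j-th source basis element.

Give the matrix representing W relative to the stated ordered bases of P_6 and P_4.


image of 1: 0
image of x: 0
image of x^2: 0
image of x^3: 0
image of x^4: 0
image of x^5: 0
image of x^6: 0
each image's coordinates form column j of the matrix

the matrix is [[0, 0, 0, 0, 0, 0, 0]; [0, 0, 0, 0, 0, 0, 0]; [0, 0, 0, 0, 0, 0, 0]; [0, 0, 0, 0, 0, 0, 0]; [0, 0, 0, 0, 0, 0, 0]] (rows listed top to bottom)


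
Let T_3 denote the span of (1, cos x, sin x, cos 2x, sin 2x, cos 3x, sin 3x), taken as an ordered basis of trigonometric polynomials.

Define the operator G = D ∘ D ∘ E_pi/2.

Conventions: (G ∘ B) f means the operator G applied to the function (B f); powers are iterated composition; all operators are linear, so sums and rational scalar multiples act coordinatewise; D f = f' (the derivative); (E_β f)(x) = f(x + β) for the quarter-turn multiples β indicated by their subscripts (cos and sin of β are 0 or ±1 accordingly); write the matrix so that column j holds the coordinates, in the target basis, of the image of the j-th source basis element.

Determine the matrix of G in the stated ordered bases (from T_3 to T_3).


image of 1: 0
image of cos x: sin x
image of sin x: -cos x
image of cos 2x: 4cos 2x
image of sin 2x: 4sin 2x
image of cos 3x: -9sin 3x
image of sin 3x: 9cos 3x
each image's coordinates form column j of the matrix

the matrix is [[0, 0, 0, 0, 0, 0, 0]; [0, 0, -1, 0, 0, 0, 0]; [0, 1, 0, 0, 0, 0, 0]; [0, 0, 0, 4, 0, 0, 0]; [0, 0, 0, 0, 4, 0, 0]; [0, 0, 0, 0, 0, 0, 9]; [0, 0, 0, 0, 0, -9, 0]] (rows listed top to bottom)


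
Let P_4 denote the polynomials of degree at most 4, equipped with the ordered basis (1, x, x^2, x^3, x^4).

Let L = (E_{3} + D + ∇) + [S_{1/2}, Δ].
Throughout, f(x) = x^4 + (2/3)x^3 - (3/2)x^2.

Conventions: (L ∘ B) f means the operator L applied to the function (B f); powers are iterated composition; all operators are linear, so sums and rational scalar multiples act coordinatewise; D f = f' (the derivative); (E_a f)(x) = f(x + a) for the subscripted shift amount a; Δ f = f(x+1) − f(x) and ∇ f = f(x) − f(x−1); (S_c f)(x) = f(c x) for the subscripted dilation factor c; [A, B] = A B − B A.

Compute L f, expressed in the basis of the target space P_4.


g(x) = x^4 + (251/12)x^3 + (463/8)x^2 + (459/4)x + 1393/16

E_{3} f = x^4 + (38/3)x^3 + (117/2)x^2 + 117x + 171/2
D f = 4x^3 + 2x^2 - 3x
∇ f = 4x^3 - 4x^2 - x + 7/6
(E_{3} + D + ∇) f = x^4 + (62/3)x^3 + (113/2)x^2 + 113x + 260/3
Δ f = 4x^3 + 8x^2 + 3x + 1/6
S_{1/2} Δ f = (1/2)x^3 + 2x^2 + (3/2)x + 1/6
S_{1/2} f = (1/16)x^4 + (1/12)x^3 - (3/8)x^2
Δ S_{1/2} f = (1/4)x^3 + (5/8)x^2 - (1/4)x - 11/48
[S_{1/2}, Δ] f = (1/4)x^3 + (11/8)x^2 + (7/4)x + 19/48
((E_{3} + D + ∇) + [S_{1/2}, Δ]) f = x^4 + (251/12)x^3 + (463/8)x^2 + (459/4)x + 1393/16


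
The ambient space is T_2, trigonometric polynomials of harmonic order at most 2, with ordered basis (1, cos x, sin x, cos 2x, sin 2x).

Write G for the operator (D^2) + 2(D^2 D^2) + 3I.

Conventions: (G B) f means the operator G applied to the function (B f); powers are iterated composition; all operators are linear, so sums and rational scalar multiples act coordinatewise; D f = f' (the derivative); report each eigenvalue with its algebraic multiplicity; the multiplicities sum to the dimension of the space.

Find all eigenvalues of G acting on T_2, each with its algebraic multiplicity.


λ = 3 (multiplicity 1), λ = 4 (multiplicity 2), λ = 31 (multiplicity 2)

image of 1: 3
image of cos x: 4cos x
image of sin x: 4sin x
image of cos 2x: 31cos 2x
image of sin 2x: 31sin 2x
the matrix is diagonal; its diagonal is (3, 4, 4, 31, 31)
for a triangular matrix the eigenvalues are the diagonal entries, with algebraic multiplicity their repetition count


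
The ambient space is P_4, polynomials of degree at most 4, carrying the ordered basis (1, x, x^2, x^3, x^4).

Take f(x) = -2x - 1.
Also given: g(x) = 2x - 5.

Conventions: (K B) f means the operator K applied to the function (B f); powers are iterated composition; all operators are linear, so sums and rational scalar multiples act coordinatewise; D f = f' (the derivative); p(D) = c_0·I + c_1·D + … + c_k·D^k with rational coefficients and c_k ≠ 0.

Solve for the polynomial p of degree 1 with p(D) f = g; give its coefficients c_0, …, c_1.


D^0 f = -2x - 1
D^1 f = -2
matching coefficients of g against c_0 f + c_1 Df + … from the top degree down determines the c_i
solution: c_0 = -1, c_1 = 3

c_0 = -1, c_1 = 3


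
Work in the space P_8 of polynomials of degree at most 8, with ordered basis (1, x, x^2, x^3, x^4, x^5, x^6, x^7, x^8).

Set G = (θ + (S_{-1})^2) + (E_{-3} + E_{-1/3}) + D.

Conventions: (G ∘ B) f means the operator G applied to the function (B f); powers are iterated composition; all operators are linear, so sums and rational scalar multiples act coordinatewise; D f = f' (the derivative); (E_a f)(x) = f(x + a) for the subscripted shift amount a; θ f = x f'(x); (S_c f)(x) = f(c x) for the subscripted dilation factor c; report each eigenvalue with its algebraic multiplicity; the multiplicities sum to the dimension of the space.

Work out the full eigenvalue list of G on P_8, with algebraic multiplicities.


image of 1: 3
image of x: 4x - 7/3
image of x^2: 5x^2 - (14/3)x + 82/9
image of x^3: 6x^3 - 7x^2 + (82/3)x - 730/27
image of x^4: 7x^4 - (28/3)x^3 + (164/3)x^2 - (2920/27)x + 6562/81
image of x^5: 8x^5 - (35/3)x^4 + (820/9)x^3 - (7300/27)x^2 + (32810/81)x - 59050/243
image of x^6: 9x^6 - 14x^5 + (410/3)x^4 - (14600/27)x^3 + (32810/27)x^2 - (118100/81)x + 531442/729
image of x^7: 10x^7 - (49/3)x^6 + (574/3)x^5 - (25550/27)x^4 + (229670/81)x^3 - (413350/81)x^2 + (3720094/729)x - 4782970/2187
image of x^8: 11x^8 - (56/3)x^7 + (2296/9)x^6 - (40880/27)x^5 + (459340/81)x^4 - (3306800/243)x^3 + (14880376/729)x^2 - (38263760/2187)x + 43046722/6561
the matrix is upper triangular; its diagonal is (3, 4, 5, 6, 7, 8, 9, 10, 11)
for a triangular matrix the eigenvalues are the diagonal entries, with algebraic multiplicity their repetition count

λ = 3 (multiplicity 1), λ = 4 (multiplicity 1), λ = 5 (multiplicity 1), λ = 6 (multiplicity 1), λ = 7 (multiplicity 1), λ = 8 (multiplicity 1), λ = 9 (multiplicity 1), λ = 10 (multiplicity 1), λ = 11 (multiplicity 1)


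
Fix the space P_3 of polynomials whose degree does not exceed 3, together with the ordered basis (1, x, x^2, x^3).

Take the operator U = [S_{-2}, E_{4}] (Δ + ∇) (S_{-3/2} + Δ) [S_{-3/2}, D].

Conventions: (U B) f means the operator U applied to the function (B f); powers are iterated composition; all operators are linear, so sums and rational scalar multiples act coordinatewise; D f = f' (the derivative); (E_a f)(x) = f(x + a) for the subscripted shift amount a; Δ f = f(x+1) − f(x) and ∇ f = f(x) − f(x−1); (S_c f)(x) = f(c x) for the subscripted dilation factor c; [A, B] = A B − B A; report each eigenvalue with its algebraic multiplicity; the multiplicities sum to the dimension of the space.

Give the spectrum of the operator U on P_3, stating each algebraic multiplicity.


λ = 0 (multiplicity 4)

image of 1: 0
image of x: 0
image of x^2: 0
image of x^3: 3645/2
the matrix is upper triangular; its diagonal is (0, 0, 0, 0)
for a triangular matrix the eigenvalues are the diagonal entries, with algebraic multiplicity their repetition count


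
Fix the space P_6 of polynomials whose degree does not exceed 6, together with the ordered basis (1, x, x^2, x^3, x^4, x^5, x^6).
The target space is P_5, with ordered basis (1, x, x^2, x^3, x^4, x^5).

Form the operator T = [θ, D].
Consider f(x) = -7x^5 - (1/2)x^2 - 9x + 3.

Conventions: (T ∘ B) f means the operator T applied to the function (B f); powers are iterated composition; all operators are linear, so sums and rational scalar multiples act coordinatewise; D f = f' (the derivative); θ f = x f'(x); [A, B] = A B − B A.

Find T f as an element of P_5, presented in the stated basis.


the image equals g(x) = 35x^4 + x + 9

D f = -35x^4 - x - 9
θ D f = -140x^4 - x
θ f = -35x^5 - x^2 - 9x
D θ f = -175x^4 - 2x - 9
[θ, D] f = 35x^4 + x + 9


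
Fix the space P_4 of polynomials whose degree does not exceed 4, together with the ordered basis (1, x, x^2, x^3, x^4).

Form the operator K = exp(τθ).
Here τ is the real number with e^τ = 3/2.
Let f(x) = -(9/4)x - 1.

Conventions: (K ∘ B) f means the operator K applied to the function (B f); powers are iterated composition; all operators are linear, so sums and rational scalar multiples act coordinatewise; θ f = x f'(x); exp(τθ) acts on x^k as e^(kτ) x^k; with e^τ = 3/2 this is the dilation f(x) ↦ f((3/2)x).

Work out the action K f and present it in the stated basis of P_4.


g(x) = -(27/8)x - 1

exp(τθ) x^k = e^(kτ) x^k; with e^τ = 3/2 this sends x^k to (3/2)^k x^k
x ↦ 3/2 x
applying this coordinatewise to f: exp(τθ) f = -(27/8)x - 1


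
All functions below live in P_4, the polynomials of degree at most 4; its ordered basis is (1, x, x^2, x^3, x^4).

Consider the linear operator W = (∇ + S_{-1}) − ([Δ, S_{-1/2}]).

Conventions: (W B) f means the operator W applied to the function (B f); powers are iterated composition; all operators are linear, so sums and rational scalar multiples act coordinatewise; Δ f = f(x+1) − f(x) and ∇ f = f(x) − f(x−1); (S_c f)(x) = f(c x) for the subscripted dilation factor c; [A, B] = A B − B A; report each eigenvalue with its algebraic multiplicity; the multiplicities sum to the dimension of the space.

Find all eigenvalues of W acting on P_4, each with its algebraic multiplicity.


λ = -1 (multiplicity 2), λ = 1 (multiplicity 3)

image of 1: 1
image of x: -x + 5/2
image of x^2: x^2 + (1/2)x - 1/4
image of x^3: -x^3 + (33/8)x^2 - (33/8)x + 17/8
image of x^4: x^4 + (13/4)x^3 - (39/8)x^2 + (7/4)x - 1/16
the matrix is upper triangular; its diagonal is (1, -1, 1, -1, 1)
for a triangular matrix the eigenvalues are the diagonal entries, with algebraic multiplicity their repetition count


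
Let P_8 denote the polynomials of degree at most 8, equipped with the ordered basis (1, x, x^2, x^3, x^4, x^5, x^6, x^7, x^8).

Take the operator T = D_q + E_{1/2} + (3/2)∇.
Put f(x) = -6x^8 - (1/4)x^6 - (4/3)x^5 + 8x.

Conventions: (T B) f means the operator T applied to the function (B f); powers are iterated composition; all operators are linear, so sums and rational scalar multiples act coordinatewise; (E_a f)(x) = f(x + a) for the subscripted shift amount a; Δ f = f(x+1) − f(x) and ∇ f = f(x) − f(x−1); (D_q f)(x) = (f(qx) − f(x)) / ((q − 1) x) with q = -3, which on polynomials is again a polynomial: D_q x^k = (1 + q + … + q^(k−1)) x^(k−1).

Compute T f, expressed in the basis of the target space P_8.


D_q f = 9840x^7 + (91/2)x^5 - (244/3)x^4 + 8
E_{1/2} f = -6x^8 - 24x^7 - (169/4)x^6 - (529/12)x^5 - (1465/48)x^4 - (347/24)x^3 - (869/192)x^2 + (1375/192)x + 3019/768
∇ f = -48x^7 + 168x^6 - (675/2)x^5 + (5005/12)x^4 - (983/3)x^3 + (1901/12)x^2 - (257/6)x + 155/12
((3/2)∇) f = -72x^7 + 252x^6 - (2025/4)x^5 + (5005/8)x^4 - (983/2)x^3 + (1901/8)x^2 - (257/4)x + 155/8
(D_q + E_{1/2} + (3/2)∇) f = -6x^8 + 9744x^7 + (839/4)x^6 - (3029/6)x^5 + (24661/48)x^4 - (12143/24)x^3 + (44755/192)x^2 - (10961/192)x + 24043/768

the result is g(x) = -6x^8 + 9744x^7 + (839/4)x^6 - (3029/6)x^5 + (24661/48)x^4 - (12143/24)x^3 + (44755/192)x^2 - (10961/192)x + 24043/768


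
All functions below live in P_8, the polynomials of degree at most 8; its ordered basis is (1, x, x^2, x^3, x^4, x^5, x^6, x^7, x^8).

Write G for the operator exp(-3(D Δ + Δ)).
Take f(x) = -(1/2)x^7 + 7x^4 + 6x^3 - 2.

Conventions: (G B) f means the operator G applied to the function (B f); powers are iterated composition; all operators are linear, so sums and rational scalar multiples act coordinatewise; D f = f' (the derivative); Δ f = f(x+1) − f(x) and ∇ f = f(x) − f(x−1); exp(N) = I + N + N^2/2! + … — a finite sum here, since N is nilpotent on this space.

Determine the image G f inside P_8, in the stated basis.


the result is g(x) = -(1/2)x^7 + (21/2)x^6 - 728x^4 + (999/2)x^3 + (26163/2)x^2 - (777/2)x - 59869/2

order-1 term: (21/2)x^6 + (189/2)x^5 + 210x^4 + (357/2)x^3 - 243x^2 - (849/2)x - 165
order-2 term: -(189/2)x^5 - (2835/2)x^4 - (13545/2)x^3 - (26649/2)x^2 - (21663/2)x - 3753/2
order-3 term: (945/2)x^4 + 8505x^3 + (99225/2)x^2 + 112644x + 171099/2
order-4 term: -(2835/2)x^3 - 25515x^2 - (274995/2)x - 223398
order-5 term: (5103/2)x^2 + (76545/2)x + 263655/2
order-6 term: -(5103/2)x - 45927/2
order-7 term: 2187/2
the series for exp(-3(D Δ + Δ)) f terminates at order 7
exp(-3(D Δ + Δ)) f = -(1/2)x^7 + (21/2)x^6 - 728x^4 + (999/2)x^3 + (26163/2)x^2 - (777/2)x - 59869/2


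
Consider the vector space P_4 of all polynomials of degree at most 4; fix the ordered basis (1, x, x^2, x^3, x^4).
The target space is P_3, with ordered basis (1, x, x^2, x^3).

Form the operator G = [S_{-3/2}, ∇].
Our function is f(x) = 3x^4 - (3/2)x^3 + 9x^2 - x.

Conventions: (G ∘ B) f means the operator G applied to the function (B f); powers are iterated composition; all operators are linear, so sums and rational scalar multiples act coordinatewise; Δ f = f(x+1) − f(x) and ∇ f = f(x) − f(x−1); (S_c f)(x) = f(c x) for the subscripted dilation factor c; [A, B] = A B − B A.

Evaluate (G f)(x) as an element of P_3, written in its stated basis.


∇ f = 12x^3 - (45/2)x^2 + (69/2)x - 29/2
S_{-3/2} ∇ f = -(81/2)x^3 - (405/8)x^2 - (207/4)x - 29/2
S_{-3/2} f = (243/16)x^4 + (81/16)x^3 + (81/4)x^2 + (3/2)x
∇ S_{-3/2} f = (243/4)x^3 - (1215/16)x^2 + (1377/16)x - 231/8
[S_{-3/2}, ∇] f = -(405/4)x^3 + (405/16)x^2 - (2205/16)x + 115/8

g(x) = -(405/4)x^3 + (405/16)x^2 - (2205/16)x + 115/8


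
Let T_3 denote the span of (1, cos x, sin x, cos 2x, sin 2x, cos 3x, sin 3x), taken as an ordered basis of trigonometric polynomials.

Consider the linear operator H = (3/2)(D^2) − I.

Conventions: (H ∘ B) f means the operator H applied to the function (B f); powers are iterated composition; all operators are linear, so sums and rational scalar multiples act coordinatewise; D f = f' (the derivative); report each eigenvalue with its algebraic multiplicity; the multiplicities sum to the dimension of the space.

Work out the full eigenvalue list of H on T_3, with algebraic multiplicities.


image of 1: -1
image of cos x: -(5/2)cos x
image of sin x: -(5/2)sin x
image of cos 2x: -7cos 2x
image of sin 2x: -7sin 2x
image of cos 3x: -(29/2)cos 3x
image of sin 3x: -(29/2)sin 3x
the matrix is diagonal; its diagonal is (-1, -5/2, -5/2, -7, -7, -29/2, -29/2)
for a triangular matrix the eigenvalues are the diagonal entries, with algebraic multiplicity their repetition count

λ = -29/2 (multiplicity 2), λ = -7 (multiplicity 2), λ = -5/2 (multiplicity 2), λ = -1 (multiplicity 1)


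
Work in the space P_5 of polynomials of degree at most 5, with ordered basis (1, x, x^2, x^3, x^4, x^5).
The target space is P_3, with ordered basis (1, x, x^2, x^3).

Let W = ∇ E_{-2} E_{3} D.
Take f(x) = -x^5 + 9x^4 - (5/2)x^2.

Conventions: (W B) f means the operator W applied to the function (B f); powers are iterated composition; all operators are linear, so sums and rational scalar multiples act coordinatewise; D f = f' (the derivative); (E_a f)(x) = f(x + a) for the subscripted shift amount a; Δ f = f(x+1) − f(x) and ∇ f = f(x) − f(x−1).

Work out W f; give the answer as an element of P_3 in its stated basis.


g(x) = -20x^3 + 78x^2 + 88x + 26

D f = -5x^4 + 36x^3 - 5x
E_{3} D f = -5x^4 - 24x^3 + 54x^2 + 427x + 552
E_{-2} E_{3} D f = -5x^4 + 16x^3 + 78x^2 + 83x + 26
∇ (E_{-2} E_{3} D) f = -20x^3 + 78x^2 + 88x + 26
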